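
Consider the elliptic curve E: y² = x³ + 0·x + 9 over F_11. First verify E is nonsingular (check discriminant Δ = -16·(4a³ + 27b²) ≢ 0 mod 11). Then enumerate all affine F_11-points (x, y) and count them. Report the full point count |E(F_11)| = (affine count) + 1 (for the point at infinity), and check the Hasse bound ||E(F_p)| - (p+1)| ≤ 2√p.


Affine points = {(0, 3), (0, 8), (3, 5), (3, 6), (6, 4), (6, 7), (7, 0), (8, 2), (8, 9), (9, 1), (9, 10)}; affine count = 11; |E(F_11)| = 12.

Discriminant check: Δ ∝ 4a³ + 27b² = 4·0³ + 27·9² = 4·0 + 27·81 ≡ 9 (mod 11). Nonzero ⇒ E is nonsingular.
For each x ∈ F_11, compute rhs = x³ + 0·x + 9 mod 11, then count y ∈ F_11 with y² ≡ rhs.
  x = 0: rhs = 9, matching y values: 3, 8 (2 points).
  x = 1: rhs = 10, matching y values: none (0 points).
  x = 2: rhs = 6, matching y values: none (0 points).
  x = 3: rhs = 3, matching y values: 5, 6 (2 points).
  x = 4: rhs = 7, matching y values: none (0 points).
  x = 5: rhs = 2, matching y values: none (0 points).
  x = 6: rhs = 5, matching y values: 4, 7 (2 points).
  x = 7: rhs = 0, matching y values: 0 (1 points).
  x = 8: rhs = 4, matching y values: 2, 9 (2 points).
  x = 9: rhs = 1, matching y values: 1, 10 (2 points).
  x = 10: rhs = 8, matching y values: none (0 points).
Total affine count: 11.
Full point count |E(F_11)| = 11 + 1 = 12.
Hasse bound: |12 − (11+1)| = |0| = 0 ≤ 2√11 ≈ 6.6332 ✓.


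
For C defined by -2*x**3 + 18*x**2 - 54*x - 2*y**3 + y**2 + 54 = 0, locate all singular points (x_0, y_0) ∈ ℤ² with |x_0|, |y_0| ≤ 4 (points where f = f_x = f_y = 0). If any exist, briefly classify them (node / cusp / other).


Singular points: {(3, 0)}; classification: cusp.

Compute partial derivatives:
  f_x = -6*x**2 + 36*x - 54.
  f_y = -6*y**2 + 2*y.
Scan x_0 ∈ {−4, ..., 4}. For each x_0, f_y(x_0, y) is a polynomial in y; find its integer roots y ∈ {−4, ..., 4}, then test f_x and f at those candidates.
  x = -4: f_y(-4, y) = -6*y**2 + 2*y; vanishes at y ∈ {0}. (-4, 0): f_x = -294 ≠ 0.
  x = -3: f_y(-3, y) = -6*y**2 + 2*y; vanishes at y ∈ {0}. (-3, 0): f_x = -216 ≠ 0.
  x = -2: f_y(-2, y) = -6*y**2 + 2*y; vanishes at y ∈ {0}. (-2, 0): f_x = -150 ≠ 0.
  x = -1: f_y(-1, y) = -6*y**2 + 2*y; vanishes at y ∈ {0}. (-1, 0): f_x = -96 ≠ 0.
  x = 0: f_y(0, y) = -6*y**2 + 2*y; vanishes at y ∈ {0}. (0, 0): f_x = -54 ≠ 0.
  x = 1: f_y(1, y) = -6*y**2 + 2*y; vanishes at y ∈ {0}. (1, 0): f_x = -24 ≠ 0.
  x = 2: f_y(2, y) = -6*y**2 + 2*y; vanishes at y ∈ {0}. (2, 0): f_x = -6 ≠ 0.
  x = 3: f_y(3, y) = -6*y**2 + 2*y; vanishes at y ∈ {0}. (3, 0): f_x = 0, f = 0 — SINGULAR.
  x = 4: f_y(4, y) = -6*y**2 + 2*y; vanishes at y ∈ {0}. (4, 0): f_x = -6 ≠ 0.
Only singular point on the grid: (3, 0).
Classify: substitute x = 3 + u, y = 0 + v and expand: f = -2*u**3 - 2*v**3 + v**2.
No constant or linear terms (consistent with a singular point). Quadratic part: v**2. Cubic part: -2*u**3 - 2*v**3.
The quadratic part v**2 is a perfect square, so there is a single (double) tangent line v = 0, i.e. y = 0. Restricting the cubic part to that line (v = 0) leaves -2*u**3 ≠ 0, so f is not divisible by v and the branch is v² ≈ 2*u**3 to lowest order — this is a cusp.
Classification: cusp.


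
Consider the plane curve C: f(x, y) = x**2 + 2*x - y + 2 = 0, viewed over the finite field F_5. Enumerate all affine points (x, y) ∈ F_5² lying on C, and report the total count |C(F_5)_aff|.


Affine F_5-points: {(0, 2), (1, 0), (2, 0), (3, 2), (4, 1)}; count = 5.

For each of the 25 pairs (x, y) ∈ F_5², evaluate f(x, y) mod 5. Record the zeros.
  x = 0: [0↦2, 1↦1, 2↦0, 3↦4, 4↦3]  zeros at y ∈ {2}
  x = 1: [0↦0, 1↦4, 2↦3, 3↦2, 4↦1]  zeros at y ∈ {0}
  x = 2: [0↦0, 1↦4, 2↦3, 3↦2, 4↦1]  zeros at y ∈ {0}
  x = 3: [0↦2, 1↦1, 2↦0, 3↦4, 4↦3]  zeros at y ∈ {2}
  x = 4: [0↦1, 1↦0, 2↦4, 3↦3, 4↦2]  zeros at y ∈ {1}
Collecting zeros: affine points = {(0, 2), (1, 0), (2, 0), (3, 2), (4, 1)}.
Total count |C(F_5)_aff| = 5.


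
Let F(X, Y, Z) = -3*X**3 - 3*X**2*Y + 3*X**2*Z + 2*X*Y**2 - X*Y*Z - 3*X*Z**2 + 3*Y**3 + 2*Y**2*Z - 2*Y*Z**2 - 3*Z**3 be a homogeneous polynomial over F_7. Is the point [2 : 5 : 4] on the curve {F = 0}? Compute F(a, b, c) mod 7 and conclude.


F(2,5,4) ≡ 4 (mod 7); P is NOT on the curve.

Evaluate F(2, 5, 4) term-by-term (mod 7).
  -3*X**3 ↦ -3·8·1·1 = -24
  -3*X**2*Y ↦ -3·4·5·1 = -60
  3*X**2*Z ↦ 3·4·1·4 = 48
  2*X*Y**2 ↦ 2·2·25·1 = 100
  -X*Y*Z ↦ -1·2·5·4 = -40
  -3*X*Z**2 ↦ -3·2·1·16 = -96
  3*Y**3 ↦ 3·1·125·1 = 375
  2*Y**2*Z ↦ 2·1·25·4 = 200
  -2*Y*Z**2 ↦ -2·1·5·16 = -160
  -3*Z**3 ↦ -3·1·1·64 = -192
Sum: F(2, 5, 4) = (-24) + (-60) + (48) + (100) + (-40) + (-96) + (375) + (200) + (-160) + (-192) = 151.
Reducing mod 7: 151 ≡ 4 (mod 7).
Since F(a, b, c) ≡ 4 ≠ 0 (mod 7), P does NOT lie on the curve.


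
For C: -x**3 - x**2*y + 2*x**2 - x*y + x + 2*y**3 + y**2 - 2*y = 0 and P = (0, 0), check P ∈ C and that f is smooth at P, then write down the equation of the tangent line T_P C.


Tangent line at P: x - 2*y = 0.

Step 1: f(0, 0) = 0, so P lies on C.
Step 2: partial derivatives
  f_x(x, y) = -3*x**2 - 2*x*y + 4*x - y + 1, f_y(x, y) = -x**2 - x + 6*y**2 + 2*y - 2.
  f_x(P) = 1, f_y(P) = -2 (gradient nonzero, so P is smooth).
Step 3: tangent line at P: 1·(x − 0) + -2·(y − 0) = 0.
Expanding: x - 2*y = 0.


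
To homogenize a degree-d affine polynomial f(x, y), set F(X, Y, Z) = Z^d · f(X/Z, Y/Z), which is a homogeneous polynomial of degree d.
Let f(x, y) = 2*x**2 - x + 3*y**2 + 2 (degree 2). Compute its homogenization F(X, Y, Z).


F(X, Y, Z) = 2*X**2 - X*Z + 3*Y**2 + 2*Z**2

deg(f) = 2.
Substitute x = X/Z, y = Y/Z into f, then multiply by Z^2.
  monomial 2·x^2·y^0 ↦ 2·X^2·Y^0·Z^0.
  monomial -1·x^1·y^0 ↦ -1·X^1·Y^0·Z^1.
  monomial 3·x^0·y^2 ↦ 3·X^0·Y^2·Z^0.
  monomial 2·x^0·y^0 ↦ 2·X^0·Y^0·Z^2.
Collecting: F(X, Y, Z) = 2*X**2 - X*Z + 3*Y**2 + 2*Z**2.


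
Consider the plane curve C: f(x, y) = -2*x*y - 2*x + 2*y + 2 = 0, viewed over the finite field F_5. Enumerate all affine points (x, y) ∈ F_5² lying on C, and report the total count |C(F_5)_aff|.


Affine F_5-points: {(0, 4), (1, 0), (1, 1), (1, 2), (1, 3), (1, 4), (2, 4), (3, 4), (4, 4)}; count = 9.

For each of the 25 pairs (x, y) ∈ F_5², evaluate f(x, y) mod 5. Record the zeros.
  x = 0: [0↦2, 1↦4, 2↦1, 3↦3, 4↦0]  zeros at y ∈ {4}
  x = 1: [0↦0, 1↦0, 2↦0, 3↦0, 4↦0]  zeros at y ∈ {0, 1, 2, 3, 4}
  x = 2: [0↦3, 1↦1, 2↦4, 3↦2, 4↦0]  zeros at y ∈ {4}
  x = 3: [0↦1, 1↦2, 2↦3, 3↦4, 4↦0]  zeros at y ∈ {4}
  x = 4: [0↦4, 1↦3, 2↦2, 3↦1, 4↦0]  zeros at y ∈ {4}
Collecting zeros: affine points = {(0, 4), (1, 0), (1, 1), (1, 2), (1, 3), (1, 4), (2, 4), (3, 4), (4, 4)}.
Total count |C(F_5)_aff| = 9.


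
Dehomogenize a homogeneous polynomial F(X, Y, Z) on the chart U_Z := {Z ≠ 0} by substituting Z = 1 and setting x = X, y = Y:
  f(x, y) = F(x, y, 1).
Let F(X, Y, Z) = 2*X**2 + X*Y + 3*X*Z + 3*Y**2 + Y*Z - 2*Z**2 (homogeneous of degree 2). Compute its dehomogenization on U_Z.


f(x, y) = 2*x**2 + x*y + 3*x + 3*y**2 + y - 2

On U_Z we set Z = 1. Each monomial c·X^i·Y^j·Z^k in F becomes c·x^i·y^j·1^k = c·x^i·y^j.
Substituting Z = 1: F(X, Y, 1) = 2*x**2 + x*y + 3*x + 3*y**2 + y - 2.
Note: deg(f) ≤ deg(F) = 2; strict inequality happens when F is divisible by Z (lost terms).


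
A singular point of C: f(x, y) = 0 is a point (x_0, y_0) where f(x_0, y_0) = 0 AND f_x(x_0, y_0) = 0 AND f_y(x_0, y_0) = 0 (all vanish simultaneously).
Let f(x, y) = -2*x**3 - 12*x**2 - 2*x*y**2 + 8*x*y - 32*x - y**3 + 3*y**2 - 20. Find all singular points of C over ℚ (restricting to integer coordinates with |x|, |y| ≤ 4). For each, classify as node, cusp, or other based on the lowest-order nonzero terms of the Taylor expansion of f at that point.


Singular points: {(-2, 2)}; classification: cusp.

Compute partial derivatives:
  f_x = -6*x**2 - 24*x - 2*y**2 + 8*y - 32.
  f_y = -4*x*y + 8*x - 3*y**2 + 6*y.
Scan x_0 ∈ {−4, ..., 4}. For each x_0, f_y(x_0, y) is a polynomial in y; find its integer roots y ∈ {−4, ..., 4}, then test f_x and f at those candidates.
  x = -4: f_y(-4, y) = -3*y**2 + 22*y - 32; vanishes at y ∈ {2}. (-4, 2): f_x = -24 ≠ 0.
  x = -3: f_y(-3, y) = -3*y**2 + 18*y - 24; vanishes at y ∈ {2, 4}. (-3, 2): f_x = -6 ≠ 0; (-3, 4): f_x = -14 ≠ 0.
  x = -2: f_y(-2, y) = -3*y**2 + 14*y - 16; vanishes at y ∈ {2}. (-2, 2): f_x = 0, f = 0 — SINGULAR.
  x = -1: f_y(-1, y) = -3*y**2 + 10*y - 8; vanishes at y ∈ {2}. (-1, 2): f_x = -6 ≠ 0.
  x = 0: f_y(0, y) = -3*y**2 + 6*y; vanishes at y ∈ {0, 2}. (0, 0): f_x = -32 ≠ 0; (0, 2): f_x = -24 ≠ 0.
  x = 1: f_y(1, y) = -3*y**2 + 2*y + 8; vanishes at y ∈ {2}. (1, 2): f_x = -54 ≠ 0.
  x = 2: f_y(2, y) = -3*y**2 - 2*y + 16; vanishes at y ∈ {2}. (2, 2): f_x = -96 ≠ 0.
  x = 3: f_y(3, y) = -3*y**2 - 6*y + 24; vanishes at y ∈ {-4, 2}. (3, -4): f_x = -222 ≠ 0; (3, 2): f_x = -150 ≠ 0.
  x = 4: f_y(4, y) = -3*y**2 - 10*y + 32; vanishes at y ∈ {2}. (4, 2): f_x = -216 ≠ 0.
Only singular point on the grid: (-2, 2).
Classify: substitute x = -2 + u, y = 2 + v and expand: f = -2*u**3 - 2*u*v**2 - v**3 + v**2.
No constant or linear terms (consistent with a singular point). Quadratic part: v**2. Cubic part: -2*u**3 - 2*u*v**2 - v**3.
The quadratic part v**2 is a perfect square, so there is a single (double) tangent line v = 0, i.e. y = 2. Restricting the cubic part to that line (v = 0) leaves -2*u**3 ≠ 0, so f is not divisible by v and the branch is v² ≈ 2*u**3 to lowest order — this is a cusp.
Classification: cusp.


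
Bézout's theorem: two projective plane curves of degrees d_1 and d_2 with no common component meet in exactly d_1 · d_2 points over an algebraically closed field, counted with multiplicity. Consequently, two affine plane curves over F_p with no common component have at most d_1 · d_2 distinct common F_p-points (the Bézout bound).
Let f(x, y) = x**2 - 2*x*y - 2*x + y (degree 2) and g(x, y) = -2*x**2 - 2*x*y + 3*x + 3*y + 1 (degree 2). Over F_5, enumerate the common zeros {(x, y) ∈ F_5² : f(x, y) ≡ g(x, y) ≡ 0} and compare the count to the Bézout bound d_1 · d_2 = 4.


Common zeros: ∅; count = 0; Bézout bound = 4.

deg(f) = 2, deg(g) = 2, so Bézout bound = 4.
Scan x ∈ F_5. For each x, list the y ∈ F_5 with f(x, y) ≡ 0 and those with g(x, y) ≡ 0 (mod 5); the common zeros in that column are the intersection.
  x = 0: f ≡ 0 at y ∈ {0}; g ≡ 0 at y ∈ {3}; common: ∅.
  x = 1: f ≡ 0 at y ∈ {4}; g ≡ 0 at y ∈ {3}; common: ∅.
  x = 2: f ≡ 0 at y ∈ {0}; g ≡ 0 at y ∈ {4}; common: ∅.
  x = 3: f ≡ 0 at y ∈ ∅; g ≡ 0 at y ∈ {4}; common: ∅.
  x = 4: f ≡ 0 at y ∈ {4}; g ≡ 0 at y ∈ ∅; common: ∅.
Collecting: common zeros = ∅, so the count is 0.
Comparison with the Bézout bound: 0 ≤ 4 = deg(f)·deg(g), as expected for curves with no common component (the affine F_5-count falls short of the bound because intersections may lie at infinity, over extension fields, or carry multiplicity).


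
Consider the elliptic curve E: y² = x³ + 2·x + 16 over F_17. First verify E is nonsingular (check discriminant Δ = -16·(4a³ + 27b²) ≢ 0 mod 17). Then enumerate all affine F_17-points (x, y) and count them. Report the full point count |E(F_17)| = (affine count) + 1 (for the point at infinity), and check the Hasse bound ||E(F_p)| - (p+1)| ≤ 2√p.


Affine points = {(0, 4), (0, 13), (1, 6), (1, 11), (3, 7), (3, 10), (5, 7), (5, 10), (7, 4), (7, 13), (8, 0), (9, 7), (9, 10), (10, 4), (10, 13), (11, 3), (11, 14), (12, 0), (14, 0), (15, 2), (15, 15), (16, 8), (16, 9)}; affine count = 23; |E(F_17)| = 24.

Discriminant check: Δ ∝ 4a³ + 27b² = 4·2³ + 27·16² = 4·8 + 27·256 ≡ 8 (mod 17). Nonzero ⇒ E is nonsingular.
For each x ∈ F_17, compute rhs = x³ + 2·x + 16 mod 17, then count y ∈ F_17 with y² ≡ rhs.
  x = 0: rhs = 16, matching y values: 4, 13 (2 points).
  x = 1: rhs = 2, matching y values: 6, 11 (2 points).
  x = 2: rhs = 11, matching y values: none (0 points).
  x = 3: rhs = 15, matching y values: 7, 10 (2 points).
  x = 4: rhs = 3, matching y values: none (0 points).
  x = 5: rhs = 15, matching y values: 7, 10 (2 points).
  x = 6: rhs = 6, matching y values: none (0 points).
  x = 7: rhs = 16, matching y values: 4, 13 (2 points).
  x = 8: rhs = 0, matching y values: 0 (1 points).
  x = 9: rhs = 15, matching y values: 7, 10 (2 points).
  x = 10: rhs = 16, matching y values: 4, 13 (2 points).
  x = 11: rhs = 9, matching y values: 3, 14 (2 points).
  x = 12: rhs = 0, matching y values: 0 (1 points).
  x = 13: rhs = 12, matching y values: none (0 points).
  x = 14: rhs = 0, matching y values: 0 (1 points).
  x = 15: rhs = 4, matching y values: 2, 15 (2 points).
  x = 16: rhs = 13, matching y values: 8, 9 (2 points).
Total affine count: 23.
Full point count |E(F_17)| = 23 + 1 = 24.
Hasse bound: |24 − (17+1)| = |6| = 6 ≤ 2√17 ≈ 8.2462 ✓.


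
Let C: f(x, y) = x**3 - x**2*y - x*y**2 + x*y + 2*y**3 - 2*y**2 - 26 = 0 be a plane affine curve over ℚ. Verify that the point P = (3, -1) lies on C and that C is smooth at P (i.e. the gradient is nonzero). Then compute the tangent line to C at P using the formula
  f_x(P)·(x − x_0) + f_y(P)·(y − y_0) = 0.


Tangent line at P: 31*x + 10*y - 83 = 0.

Step 1: f(3, -1) = 0, so P lies on C.
Step 2: partial derivatives
  f_x(x, y) = 3*x**2 - 2*x*y - y**2 + y, f_y(x, y) = -x**2 - 2*x*y + x + 6*y**2 - 4*y.
  f_x(P) = 31, f_y(P) = 10 (gradient nonzero, so P is smooth).
Step 3: tangent line at P: 31·(x − 3) + 10·(y − -1) = 0.
Expanding: 31*x + 10*y - 83 = 0.


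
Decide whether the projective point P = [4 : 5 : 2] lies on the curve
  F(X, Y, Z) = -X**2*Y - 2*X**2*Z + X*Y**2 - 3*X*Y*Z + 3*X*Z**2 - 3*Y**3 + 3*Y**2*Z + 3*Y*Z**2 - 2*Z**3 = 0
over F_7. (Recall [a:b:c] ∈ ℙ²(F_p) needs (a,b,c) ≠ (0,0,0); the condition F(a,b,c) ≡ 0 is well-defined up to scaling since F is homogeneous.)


F(4,5,2) ≡ 4 (mod 7); P is NOT on the curve.

Evaluate F(4, 5, 2) term-by-term (mod 7).
  -X**2*Y ↦ -1·16·5·1 = -80
  -2*X**2*Z ↦ -2·16·1·2 = -64
  X*Y**2 ↦ 1·4·25·1 = 100
  -3*X*Y*Z ↦ -3·4·5·2 = -120
  3*X*Z**2 ↦ 3·4·1·4 = 48
  -3*Y**3 ↦ -3·1·125·1 = -375
  3*Y**2*Z ↦ 3·1·25·2 = 150
  3*Y*Z**2 ↦ 3·1·5·4 = 60
  -2*Z**3 ↦ -2·1·1·8 = -16
Sum: F(4, 5, 2) = (-80) + (-64) + (100) + (-120) + (48) + (-375) + (150) + (60) + (-16) = -297.
Reducing mod 7: -297 ≡ 4 (mod 7).
Since F(a, b, c) ≡ 4 ≠ 0 (mod 7), P does NOT lie on the curve.


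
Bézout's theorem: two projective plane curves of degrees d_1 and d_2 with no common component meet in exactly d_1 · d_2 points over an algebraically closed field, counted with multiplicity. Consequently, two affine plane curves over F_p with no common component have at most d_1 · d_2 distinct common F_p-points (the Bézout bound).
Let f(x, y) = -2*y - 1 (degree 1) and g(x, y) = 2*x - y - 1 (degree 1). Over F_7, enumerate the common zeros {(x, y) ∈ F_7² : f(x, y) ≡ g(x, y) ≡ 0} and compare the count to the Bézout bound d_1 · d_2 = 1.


Common zeros: {(2, 3)}; count = 1; Bézout bound = 1.

deg(f) = 1, deg(g) = 1, so Bézout bound = 1.
Scan x ∈ F_7. For each x, list the y ∈ F_7 with f(x, y) ≡ 0 and those with g(x, y) ≡ 0 (mod 7); the common zeros in that column are the intersection.
  x = 0: f ≡ 0 at y ∈ {3}; g ≡ 0 at y ∈ {6}; common: ∅.
  x = 1: f ≡ 0 at y ∈ {3}; g ≡ 0 at y ∈ {1}; common: ∅.
  x = 2: f ≡ 0 at y ∈ {3}; g ≡ 0 at y ∈ {3}; common: {3}.
  x = 3: f ≡ 0 at y ∈ {3}; g ≡ 0 at y ∈ {5}; common: ∅.
  x = 4: f ≡ 0 at y ∈ {3}; g ≡ 0 at y ∈ {0}; common: ∅.
  x = 5: f ≡ 0 at y ∈ {3}; g ≡ 0 at y ∈ {2}; common: ∅.
  x = 6: f ≡ 0 at y ∈ {3}; g ≡ 0 at y ∈ {4}; common: ∅.
Collecting: common zeros = {(2, 3)}, so the count is 1.
Comparison with the Bézout bound: 1 ≤ 1 = deg(f)·deg(g), as expected for curves with no common component (the bound is attained).


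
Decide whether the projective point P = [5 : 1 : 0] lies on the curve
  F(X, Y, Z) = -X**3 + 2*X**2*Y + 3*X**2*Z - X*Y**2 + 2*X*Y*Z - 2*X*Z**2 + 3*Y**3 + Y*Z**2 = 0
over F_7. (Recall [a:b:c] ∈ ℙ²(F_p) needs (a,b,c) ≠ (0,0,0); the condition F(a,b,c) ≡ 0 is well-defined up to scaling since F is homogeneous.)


F(5,1,0) ≡ 0 (mod 7); P is on the curve.

Evaluate F(5, 1, 0) term-by-term (mod 7).
  -X**3 ↦ -1·125·1·1 = -125
  2*X**2*Y ↦ 2·25·1·1 = 50
  3*X**2*Z ↦ 3·25·1·0 = 0
  -X*Y**2 ↦ -1·5·1·1 = -5
  2*X*Y*Z ↦ 2·5·1·0 = 0
  -2*X*Z**2 ↦ -2·5·1·0 = 0
  3*Y**3 ↦ 3·1·1·1 = 3
  Y*Z**2 ↦ 1·1·1·0 = 0
Sum: F(5, 1, 0) = (-125) + (50) + (0) + (-5) + (0) + (0) + (3) + (0) = -77.
Reducing mod 7: -77 ≡ 0 (mod 7).
Since F(a, b, c) ≡ 0 (mod 7), P lies on the curve.


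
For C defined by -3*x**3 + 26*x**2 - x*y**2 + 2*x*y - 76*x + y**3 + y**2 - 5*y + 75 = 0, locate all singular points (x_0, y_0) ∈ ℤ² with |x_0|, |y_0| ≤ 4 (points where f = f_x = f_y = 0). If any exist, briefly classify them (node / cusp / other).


Singular points: {(3, 1)}; classification: node.

Compute partial derivatives:
  f_x = -9*x**2 + 52*x - y**2 + 2*y - 76.
  f_y = -2*x*y + 2*x + 3*y**2 + 2*y - 5.
Scan x_0 ∈ {−4, ..., 4}. For each x_0, f_y(x_0, y) is a polynomial in y; find its integer roots y ∈ {−4, ..., 4}, then test f_x and f at those candidates.
  x = -4: f_y(-4, y) = 3*y**2 + 10*y - 13; vanishes at y ∈ {1}. (-4, 1): f_x = -427 ≠ 0.
  x = -3: f_y(-3, y) = 3*y**2 + 8*y - 11; vanishes at y ∈ {1}. (-3, 1): f_x = -312 ≠ 0.
  x = -2: f_y(-2, y) = 3*y**2 + 6*y - 9; vanishes at y ∈ {-3, 1}. (-2, -3): f_x = -231 ≠ 0; (-2, 1): f_x = -215 ≠ 0.
  x = -1: f_y(-1, y) = 3*y**2 + 4*y - 7; vanishes at y ∈ {1}. (-1, 1): f_x = -136 ≠ 0.
  x = 0: f_y(0, y) = 3*y**2 + 2*y - 5; vanishes at y ∈ {1}. (0, 1): f_x = -75 ≠ 0.
  x = 1: f_y(1, y) = 3*y**2 - 3; vanishes at y ∈ {-1, 1}. (1, -1): f_x = -36 ≠ 0; (1, 1): f_x = -32 ≠ 0.
  x = 2: f_y(2, y) = 3*y**2 - 2*y - 1; vanishes at y ∈ {1}. (2, 1): f_x = -7 ≠ 0.
  x = 3: f_y(3, y) = 3*y**2 - 4*y + 1; vanishes at y ∈ {1}. (3, 1): f_x = 0, f = 0 — SINGULAR.
  x = 4: f_y(4, y) = 3*y**2 - 6*y + 3; vanishes at y ∈ {1}. (4, 1): f_x = -11 ≠ 0.
Only singular point on the grid: (3, 1).
Classify: substitute x = 3 + u, y = 1 + v and expand: f = -3*u**3 - u**2 - u*v**2 + v**3 + v**2.
No constant or linear terms (consistent with a singular point). Quadratic part: -u**2 + v**2. Cubic part: -3*u**3 - u*v**2 + v**3.
The quadratic part v**2 - u**2 = (v − u)(v + u) splits into two distinct linear factors, so there are two distinct tangent lines y − 1 = ±(x − 3) — this is a node (ordinary double point).
Classification: node.


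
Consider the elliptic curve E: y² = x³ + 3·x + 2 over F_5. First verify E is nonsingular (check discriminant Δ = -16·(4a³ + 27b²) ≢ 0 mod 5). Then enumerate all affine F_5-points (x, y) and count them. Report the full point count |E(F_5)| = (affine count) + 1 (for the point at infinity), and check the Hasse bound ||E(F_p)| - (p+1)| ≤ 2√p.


Affine points = {(1, 1), (1, 4), (2, 1), (2, 4)}; affine count = 4; |E(F_5)| = 5.

Discriminant check: Δ ∝ 4a³ + 27b² = 4·3³ + 27·2² = 4·27 + 27·4 ≡ 1 (mod 5). Nonzero ⇒ E is nonsingular.
For each x ∈ F_5, compute rhs = x³ + 3·x + 2 mod 5, then count y ∈ F_5 with y² ≡ rhs.
  x = 0: rhs = 2, matching y values: none (0 points).
  x = 1: rhs = 1, matching y values: 1, 4 (2 points).
  x = 2: rhs = 1, matching y values: 1, 4 (2 points).
  x = 3: rhs = 3, matching y values: none (0 points).
  x = 4: rhs = 3, matching y values: none (0 points).
Total affine count: 4.
Full point count |E(F_5)| = 4 + 1 = 5.
Hasse bound: |5 − (5+1)| = |-1| = 1 ≤ 2√5 ≈ 4.4721 ✓.


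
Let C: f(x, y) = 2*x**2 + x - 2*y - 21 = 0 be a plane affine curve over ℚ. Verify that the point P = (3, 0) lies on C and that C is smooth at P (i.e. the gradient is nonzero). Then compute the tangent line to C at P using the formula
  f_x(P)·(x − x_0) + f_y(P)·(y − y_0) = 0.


Tangent line at P: 13*x - 2*y - 39 = 0.

Step 1: f(3, 0) = 0, so P lies on C.
Step 2: partial derivatives
  f_x(x, y) = 4*x + 1, f_y(x, y) = -2.
  f_x(P) = 13, f_y(P) = -2 (gradient nonzero, so P is smooth).
Step 3: tangent line at P: 13·(x − 3) + -2·(y − 0) = 0.
Expanding: 13*x - 2*y - 39 = 0.


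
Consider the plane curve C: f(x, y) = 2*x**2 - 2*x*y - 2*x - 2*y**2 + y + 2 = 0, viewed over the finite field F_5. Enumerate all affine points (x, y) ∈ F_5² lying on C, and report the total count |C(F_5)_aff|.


Affine F_5-points: ∅; count = 0.

For each of the 25 pairs (x, y) ∈ F_5², evaluate f(x, y) mod 5. Record the zeros.
  x = 0: [0↦2, 1↦1, 2↦1, 3↦2, 4↦4]  zeros at y ∈ ∅
  x = 1: [0↦2, 1↦4, 2↦2, 3↦1, 4↦1]  zeros at y ∈ ∅
  x = 2: [0↦1, 1↦1, 2↦2, 3↦4, 4↦2]  zeros at y ∈ ∅
  x = 3: [0↦4, 1↦2, 2↦1, 3↦1, 4↦2]  zeros at y ∈ ∅
  x = 4: [0↦1, 1↦2, 2↦4, 3↦2, 4↦1]  zeros at y ∈ ∅
Collecting zeros: affine points = ∅.
Total count |C(F_5)_aff| = 0.


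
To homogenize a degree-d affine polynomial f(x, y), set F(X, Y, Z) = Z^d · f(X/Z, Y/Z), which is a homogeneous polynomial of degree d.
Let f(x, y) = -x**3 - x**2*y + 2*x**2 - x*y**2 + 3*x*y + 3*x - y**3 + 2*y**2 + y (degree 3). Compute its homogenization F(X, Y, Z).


F(X, Y, Z) = -X**3 - X**2*Y + 2*X**2*Z - X*Y**2 + 3*X*Y*Z + 3*X*Z**2 - Y**3 + 2*Y**2*Z + Y*Z**2

deg(f) = 3.
Substitute x = X/Z, y = Y/Z into f, then multiply by Z^3.
  monomial -1·x^3·y^0 ↦ -1·X^3·Y^0·Z^0.
  monomial -1·x^2·y^1 ↦ -1·X^2·Y^1·Z^0.
  monomial 2·x^2·y^0 ↦ 2·X^2·Y^0·Z^1.
  monomial -1·x^1·y^2 ↦ -1·X^1·Y^2·Z^0.
  monomial 3·x^1·y^1 ↦ 3·X^1·Y^1·Z^1.
  monomial 3·x^1·y^0 ↦ 3·X^1·Y^0·Z^2.
  monomial -1·x^0·y^3 ↦ -1·X^0·Y^3·Z^0.
  monomial 2·x^0·y^2 ↦ 2·X^0·Y^2·Z^1.
  monomial 1·x^0·y^1 ↦ 1·X^0·Y^1·Z^2.
Collecting: F(X, Y, Z) = -X**3 - X**2*Y + 2*X**2*Z - X*Y**2 + 3*X*Y*Z + 3*X*Z**2 - Y**3 + 2*Y**2*Z + Y*Z**2.


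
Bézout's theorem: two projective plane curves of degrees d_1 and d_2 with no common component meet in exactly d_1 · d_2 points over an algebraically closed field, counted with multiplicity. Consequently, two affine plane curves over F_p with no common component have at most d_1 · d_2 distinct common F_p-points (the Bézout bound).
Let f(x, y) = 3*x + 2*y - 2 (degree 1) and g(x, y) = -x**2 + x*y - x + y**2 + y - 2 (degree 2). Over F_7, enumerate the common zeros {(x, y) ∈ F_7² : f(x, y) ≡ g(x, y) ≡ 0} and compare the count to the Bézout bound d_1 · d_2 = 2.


Common zeros: {(0, 1), (3, 0)}; count = 2; Bézout bound = 2.

deg(f) = 1, deg(g) = 2, so Bézout bound = 2.
Scan x ∈ F_7. For each x, list the y ∈ F_7 with f(x, y) ≡ 0 and those with g(x, y) ≡ 0 (mod 7); the common zeros in that column are the intersection.
  x = 0: f ≡ 0 at y ∈ {1}; g ≡ 0 at y ∈ {1, 5}; common: {1}.
  x = 1: f ≡ 0 at y ∈ {3}; g ≡ 0 at y ∈ ∅; common: ∅.
  x = 2: f ≡ 0 at y ∈ {5}; g ≡ 0 at y ∈ ∅; common: ∅.
  x = 3: f ≡ 0 at y ∈ {0}; g ≡ 0 at y ∈ {0, 3}; common: {0}.
  x = 4: f ≡ 0 at y ∈ {2}; g ≡ 0 at y ∈ {4, 5}; common: ∅.
  x = 5: f ≡ 0 at y ∈ {4}; g ≡ 0 at y ∈ ∅; common: ∅.
  x = 6: f ≡ 0 at y ∈ {6}; g ≡ 0 at y ∈ {3, 4}; common: ∅.
Collecting: common zeros = {(0, 1), (3, 0)}, so the count is 2.
Comparison with the Bézout bound: 2 ≤ 2 = deg(f)·deg(g), as expected for curves with no common component (the bound is attained).


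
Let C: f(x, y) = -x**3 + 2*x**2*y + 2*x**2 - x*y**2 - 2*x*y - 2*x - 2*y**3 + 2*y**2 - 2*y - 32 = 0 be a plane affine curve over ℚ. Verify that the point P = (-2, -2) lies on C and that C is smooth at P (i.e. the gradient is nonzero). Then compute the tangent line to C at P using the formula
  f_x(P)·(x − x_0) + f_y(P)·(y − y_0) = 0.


Tangent line at P: -6*x - 30*y - 72 = 0.

Step 1: f(-2, -2) = 0, so P lies on C.
Step 2: partial derivatives
  f_x(x, y) = -3*x**2 + 4*x*y + 4*x - y**2 - 2*y - 2, f_y(x, y) = 2*x**2 - 2*x*y - 2*x - 6*y**2 + 4*y - 2.
  f_x(P) = -6, f_y(P) = -30 (gradient nonzero, so P is smooth).
Step 3: tangent line at P: -6·(x − -2) + -30·(y − -2) = 0.
Expanding: -6*x - 30*y - 72 = 0.


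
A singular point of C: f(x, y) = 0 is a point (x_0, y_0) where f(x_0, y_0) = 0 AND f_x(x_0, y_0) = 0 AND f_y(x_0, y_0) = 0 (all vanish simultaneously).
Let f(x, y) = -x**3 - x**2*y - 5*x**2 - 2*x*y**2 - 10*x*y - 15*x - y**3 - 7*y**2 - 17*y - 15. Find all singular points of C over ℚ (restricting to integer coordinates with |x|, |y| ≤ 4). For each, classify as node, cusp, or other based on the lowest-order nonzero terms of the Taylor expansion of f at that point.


Singular points: {(-1, -2)}; classification: cusp.

Compute partial derivatives:
  f_x = -3*x**2 - 2*x*y - 10*x - 2*y**2 - 10*y - 15.
  f_y = -x**2 - 4*x*y - 10*x - 3*y**2 - 14*y - 17.
Scan x_0 ∈ {−4, ..., 4}. For each x_0, f_y(x_0, y) is a polynomial in y; find its integer roots y ∈ {−4, ..., 4}, then test f_x and f at those candidates.
  x = -4: f_y(-4, y) = -3*y**2 + 2*y + 7; no integer root y with |y| ≤ 4.
  x = -3: f_y(-3, y) = -3*y**2 - 2*y + 4; no integer root y with |y| ≤ 4.
  x = -2: f_y(-2, y) = -3*y**2 - 6*y - 1; no integer root y with |y| ≤ 4.
  x = -1: f_y(-1, y) = -3*y**2 - 10*y - 8; vanishes at y ∈ {-2}. (-1, -2): f_x = 0, f = 0 — SINGULAR.
  x = 0: f_y(0, y) = -3*y**2 - 14*y - 17; no integer root y with |y| ≤ 4.
  x = 1: f_y(1, y) = -3*y**2 - 18*y - 28; no integer root y with |y| ≤ 4.
  x = 2: f_y(2, y) = -3*y**2 - 22*y - 41; no integer root y with |y| ≤ 4.
  x = 3: f_y(3, y) = -3*y**2 - 26*y - 56; vanishes at y ∈ {-4}. (3, -4): f_x = -40 ≠ 0.
  x = 4: f_y(4, y) = -3*y**2 - 30*y - 73; no integer root y with |y| ≤ 4.
Only singular point on the grid: (-1, -2).
Classify: substitute x = -1 + u, y = -2 + v and expand: f = -u**3 - u**2*v - 2*u*v**2 - v**3 + v**2.
No constant or linear terms (consistent with a singular point). Quadratic part: v**2. Cubic part: -u**3 - u**2*v - 2*u*v**2 - v**3.
The quadratic part v**2 is a perfect square, so there is a single (double) tangent line v = 0, i.e. y = -2. Restricting the cubic part to that line (v = 0) leaves -u**3 ≠ 0, so f is not divisible by v and the branch is v² ≈ u**3 to lowest order — this is a cusp.
Classification: cusp.


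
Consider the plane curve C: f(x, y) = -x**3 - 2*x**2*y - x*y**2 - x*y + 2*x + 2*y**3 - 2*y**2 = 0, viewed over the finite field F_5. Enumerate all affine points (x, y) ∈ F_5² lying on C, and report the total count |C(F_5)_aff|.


Affine F_5-points: {(0, 0), (0, 1), (2, 4), (3, 1), (3, 3)}; count = 5.

For each of the 25 pairs (x, y) ∈ F_5², evaluate f(x, y) mod 5. Record the zeros.
  x = 0: [0↦0, 1↦0, 2↦3, 3↦1, 4↦1]  zeros at y ∈ {0, 1}
  x = 1: [0↦1, 1↦2, 2↦4, 3↦4, 4↦4]  zeros at y ∈ ∅
  x = 2: [0↦1, 1↦4, 2↦1, 3↦4, 4↦0]  zeros at y ∈ {4}
  x = 3: [0↦4, 1↦0, 2↦3, 3↦0, 4↦3]  zeros at y ∈ {1, 3}
  x = 4: [0↦4, 1↦4, 2↦4, 3↦1, 4↦2]  zeros at y ∈ ∅
Collecting zeros: affine points = {(0, 0), (0, 1), (2, 4), (3, 1), (3, 3)}.
Total count |C(F_5)_aff| = 5.


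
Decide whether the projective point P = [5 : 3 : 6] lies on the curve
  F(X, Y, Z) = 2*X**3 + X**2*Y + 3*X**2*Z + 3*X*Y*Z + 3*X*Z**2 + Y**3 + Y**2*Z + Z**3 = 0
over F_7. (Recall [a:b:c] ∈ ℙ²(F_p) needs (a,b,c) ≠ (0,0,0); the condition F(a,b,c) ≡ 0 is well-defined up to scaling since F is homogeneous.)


F(5,3,6) ≡ 6 (mod 7); P is NOT on the curve.

Evaluate F(5, 3, 6) term-by-term (mod 7).
  2*X**3 ↦ 2·125·1·1 = 250
  X**2*Y ↦ 1·25·3·1 = 75
  3*X**2*Z ↦ 3·25·1·6 = 450
  3*X*Y*Z ↦ 3·5·3·6 = 270
  3*X*Z**2 ↦ 3·5·1·36 = 540
  Y**3 ↦ 1·1·27·1 = 27
  Y**2*Z ↦ 1·1·9·6 = 54
  Z**3 ↦ 1·1·1·216 = 216
Sum: F(5, 3, 6) = (250) + (75) + (450) + (270) + (540) + (27) + (54) + (216) = 1882.
Reducing mod 7: 1882 ≡ 6 (mod 7).
Since F(a, b, c) ≡ 6 ≠ 0 (mod 7), P does NOT lie on the curve.


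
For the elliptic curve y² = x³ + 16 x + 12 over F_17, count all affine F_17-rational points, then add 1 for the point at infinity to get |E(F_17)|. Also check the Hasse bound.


Affine points = {(2, 1), (2, 16), (3, 6), (3, 11), (4, 2), (4, 15), (5, 8), (5, 9), (6, 1), (6, 16), (7, 5), (7, 12), (9, 1), (9, 16), (10, 4), (10, 13)}; affine count = 16; |E(F_17)| = 17.

Discriminant check: Δ ∝ 4a³ + 27b² = 4·16³ + 27·12² = 4·4096 + 27·144 ≡ 8 (mod 17). Nonzero ⇒ E is nonsingular.
For each x ∈ F_17, compute rhs = x³ + 16·x + 12 mod 17, then count y ∈ F_17 with y² ≡ rhs.
  x = 0: rhs = 12, matching y values: none (0 points).
  x = 1: rhs = 12, matching y values: none (0 points).
  x = 2: rhs = 1, matching y values: 1, 16 (2 points).
  x = 3: rhs = 2, matching y values: 6, 11 (2 points).
  x = 4: rhs = 4, matching y values: 2, 15 (2 points).
  x = 5: rhs = 13, matching y values: 8, 9 (2 points).
  x = 6: rhs = 1, matching y values: 1, 16 (2 points).
  x = 7: rhs = 8, matching y values: 5, 12 (2 points).
  x = 8: rhs = 6, matching y values: none (0 points).
  x = 9: rhs = 1, matching y values: 1, 16 (2 points).
  x = 10: rhs = 16, matching y values: 4, 13 (2 points).
  x = 11: rhs = 6, matching y values: none (0 points).
  x = 12: rhs = 11, matching y values: none (0 points).
  x = 13: rhs = 3, matching y values: none (0 points).
  x = 14: rhs = 5, matching y values: none (0 points).
  x = 15: rhs = 6, matching y values: none (0 points).
  x = 16: rhs = 12, matching y values: none (0 points).
Total affine count: 16.
Full point count |E(F_17)| = 16 + 1 = 17.
Hasse bound: |17 − (17+1)| = |-1| = 1 ≤ 2√17 ≈ 8.2462 ✓.


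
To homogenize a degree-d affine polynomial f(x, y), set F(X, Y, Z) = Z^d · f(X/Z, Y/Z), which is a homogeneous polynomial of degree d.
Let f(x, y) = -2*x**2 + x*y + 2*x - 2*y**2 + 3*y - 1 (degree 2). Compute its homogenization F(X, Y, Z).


F(X, Y, Z) = -2*X**2 + X*Y + 2*X*Z - 2*Y**2 + 3*Y*Z - Z**2

deg(f) = 2.
Substitute x = X/Z, y = Y/Z into f, then multiply by Z^2.
  monomial -2·x^2·y^0 ↦ -2·X^2·Y^0·Z^0.
  monomial 1·x^1·y^1 ↦ 1·X^1·Y^1·Z^0.
  monomial 2·x^1·y^0 ↦ 2·X^1·Y^0·Z^1.
  monomial -2·x^0·y^2 ↦ -2·X^0·Y^2·Z^0.
  monomial 3·x^0·y^1 ↦ 3·X^0·Y^1·Z^1.
  monomial -1·x^0·y^0 ↦ -1·X^0·Y^0·Z^2.
Collecting: F(X, Y, Z) = -2*X**2 + X*Y + 2*X*Z - 2*Y**2 + 3*Y*Z - Z**2.


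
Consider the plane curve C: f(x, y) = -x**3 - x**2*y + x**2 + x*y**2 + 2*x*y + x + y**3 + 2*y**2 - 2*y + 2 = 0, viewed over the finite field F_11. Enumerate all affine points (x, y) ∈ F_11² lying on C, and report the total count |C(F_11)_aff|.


Affine F_11-points: {(0, 7), (1, 5), (2, 0), (3, 3), (4, 6), (6, 6), (7, 6), (9, 2), (10, 1), (10, 8)}; count = 10.

For each of the 121 pairs (x, y) ∈ F_11², evaluate f(x, y) mod 11. Record the zeros.
  x = 0: [0↦2, 1↦3, 2↦3, 3↦8, 4↦2, 5↦2, 6↦3, 7↦0, 8↦10, 9↦6, 10↦5]  zeros at y ∈ {7}
  x = 1: [0↦3, 1↦6, 2↦10, 3↦10, 4↦1, 5↦0, 6↦2, 7↦2, 8↦6, 9↦9, 10↦6]  zeros at y ∈ {5}
  x = 2: [0↦0, 1↦3, 2↦9, 3↦2, 4↦10, 5↦6, 6↦7, 7↦8, 8↦4, 9↦1, 10↦5]  zeros at y ∈ {0}
  x = 3: [0↦9, 1↦10, 2↦5, 3↦0, 4↦1, 5↦3, 6↦1, 7↦1, 8↦9, 9↦9, 10↦7]  zeros at y ∈ {3}
  x = 4: [0↦2, 1↦10, 2↦3, 3↦9, 4↦1, 5↦7, 6↦0, 7↦8, 8↦4, 9↦5, 10↦6]  zeros at y ∈ {6}
  x = 5: [0↦6, 1↦8, 2↦8, 3↦1, 4↦4, 5↦1, 6↦9, 7↦1, 8↦5, 9↦5, 10↦7]  zeros at y ∈ ∅
  x = 6: [0↦4, 1↦9, 2↦3, 3↦3, 4↦4, 5↦1, 6↦0, 7↦7, 8↦6, 9↦3, 10↦4]  zeros at y ∈ {6}
  x = 7: [0↦1, 1↦7, 2↦4, 3↦9, 4↦6, 5↦1, 6↦0, 7↦9, 8↦1, 9↦4, 10↦2]  zeros at y ∈ {6}
  x = 8: [0↦2, 1↦7, 2↦5, 3↦2, 4↦4, 5↦6, 6↦3, 7↦1, 8↦6, 9↦2, 10↦6]  zeros at y ∈ ∅
  x = 9: [0↦1, 1↦3, 2↦0, 3↦9, 4↦3, 5↦10, 6↦3, 7↦10, 8↦4, 9↦2, 10↦10]  zeros at y ∈ {2}
  x = 10: [0↦3, 1↦0, 2↦5, 3↦2, 4↦8, 5↦7, 6↦5, 7↦8, 8↦0, 9↦9, 10↦8]  zeros at y ∈ {1, 8}
Collecting zeros: affine points = {(0, 7), (1, 5), (2, 0), (3, 3), (4, 6), (6, 6), (7, 6), (9, 2), (10, 1), (10, 8)}.
Total count |C(F_11)_aff| = 10.


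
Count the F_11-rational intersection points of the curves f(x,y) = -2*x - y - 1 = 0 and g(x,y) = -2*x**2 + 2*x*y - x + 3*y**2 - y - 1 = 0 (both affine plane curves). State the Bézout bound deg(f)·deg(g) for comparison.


Common zeros: {(4, 2), (7, 7)}; count = 2; Bézout bound = 2.

deg(f) = 1, deg(g) = 2, so Bézout bound = 2.
Scan x ∈ F_11. For each x, list the y ∈ F_11 with f(x, y) ≡ 0 and those with g(x, y) ≡ 0 (mod 11); the common zeros in that column are the intersection.
  x = 0: f ≡ 0 at y ∈ {10}; g ≡ 0 at y ∈ ∅; common: ∅.
  x = 1: f ≡ 0 at y ∈ {8}; g ≡ 0 at y ∈ {1, 6}; common: ∅.
  x = 2: f ≡ 0 at y ∈ {6}; g ≡ 0 at y ∈ {0, 10}; common: ∅.
  x = 3: f ≡ 0 at y ∈ {4}; g ≡ 0 at y ∈ {0, 2}; common: ∅.
  x = 4: f ≡ 0 at y ∈ {2}; g ≡ 0 at y ∈ {2, 3}; common: {2}.
  x = 5: f ≡ 0 at y ∈ {0}; g ≡ 0 at y ∈ {1, 7}; common: ∅.
  x = 6: f ≡ 0 at y ∈ {9}; g ≡ 0 at y ∈ ∅; common: ∅.
  x = 7: f ≡ 0 at y ∈ {7}; g ≡ 0 at y ∈ {7}; common: {7}.
  x = 8: f ≡ 0 at y ∈ {5}; g ≡ 0 at y ∈ ∅; common: ∅.
  x = 9: f ≡ 0 at y ∈ {3}; g ≡ 0 at y ∈ ∅; common: ∅.
  x = 10: f ≡ 0 at y ∈ {1}; g ≡ 0 at y ∈ {6}; common: ∅.
Collecting: common zeros = {(4, 2), (7, 7)}, so the count is 2.
Comparison with the Bézout bound: 2 ≤ 2 = deg(f)·deg(g), as expected for curves with no common component (the bound is attained).


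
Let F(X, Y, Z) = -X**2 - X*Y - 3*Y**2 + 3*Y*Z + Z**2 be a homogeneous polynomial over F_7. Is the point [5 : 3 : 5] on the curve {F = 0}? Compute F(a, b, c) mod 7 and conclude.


F(5,3,5) ≡ 3 (mod 7); P is NOT on the curve.

Evaluate F(5, 3, 5) term-by-term (mod 7).
  -X**2 ↦ -1·25·1·1 = -25
  -X*Y ↦ -1·5·3·1 = -15
  -3*Y**2 ↦ -3·1·9·1 = -27
  3*Y*Z ↦ 3·1·3·5 = 45
  Z**2 ↦ 1·1·1·25 = 25
Sum: F(5, 3, 5) = (-25) + (-15) + (-27) + (45) + (25) = 3.
Reducing mod 7: 3 ≡ 3 (mod 7).
Since F(a, b, c) ≡ 3 ≠ 0 (mod 7), P does NOT lie on the curve.


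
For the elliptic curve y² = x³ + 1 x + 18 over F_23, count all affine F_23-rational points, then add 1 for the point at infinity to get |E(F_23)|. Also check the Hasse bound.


Affine points = {(0, 8), (0, 15), (3, 5), (3, 18), (7, 0), (8, 3), (8, 20), (10, 4), (10, 19), (11, 7), (11, 16), (14, 4), (14, 19), (15, 2), (15, 21), (16, 6), (16, 17), (17, 7), (17, 16), (18, 7), (18, 16), (21, 10), (21, 13), (22, 4), (22, 19)}; affine count = 25; |E(F_23)| = 26.

Discriminant check: Δ ∝ 4a³ + 27b² = 4·1³ + 27·18² = 4·1 + 27·324 ≡ 12 (mod 23). Nonzero ⇒ E is nonsingular.
For each x ∈ F_23, compute rhs = x³ + 1·x + 18 mod 23, then count y ∈ F_23 with y² ≡ rhs.
  x = 0: rhs = 18, matching y values: 8, 15 (2 points).
  x = 1: rhs = 20, matching y values: none (0 points).
  x = 2: rhs = 5, matching y values: none (0 points).
  x = 3: rhs = 2, matching y values: 5, 18 (2 points).
  x = 4: rhs = 17, matching y values: none (0 points).
  x = 5: rhs = 10, matching y values: none (0 points).
  x = 6: rhs = 10, matching y values: none (0 points).
  x = 7: rhs = 0, matching y values: 0 (1 points).
  x = 8: rhs = 9, matching y values: 3, 20 (2 points).
  x = 9: rhs = 20, matching y values: none (0 points).
  x = 10: rhs = 16, matching y values: 4, 19 (2 points).
  x = 11: rhs = 3, matching y values: 7, 16 (2 points).
  x = 12: rhs = 10, matching y values: none (0 points).
  x = 13: rhs = 20, matching y values: none (0 points).
  x = 14: rhs = 16, matching y values: 4, 19 (2 points).
  x = 15: rhs = 4, matching y values: 2, 21 (2 points).
  x = 16: rhs = 13, matching y values: 6, 17 (2 points).
  x = 17: rhs = 3, matching y values: 7, 16 (2 points).
  x = 18: rhs = 3, matching y values: 7, 16 (2 points).
  x = 19: rhs = 19, matching y values: none (0 points).
  x = 20: rhs = 11, matching y values: none (0 points).
  x = 21: rhs = 8, matching y values: 10, 13 (2 points).
  x = 22: rhs = 16, matching y values: 4, 19 (2 points).
Total affine count: 25.
Full point count |E(F_23)| = 25 + 1 = 26.
Hasse bound: |26 − (23+1)| = |2| = 2 ≤ 2√23 ≈ 9.5917 ✓.


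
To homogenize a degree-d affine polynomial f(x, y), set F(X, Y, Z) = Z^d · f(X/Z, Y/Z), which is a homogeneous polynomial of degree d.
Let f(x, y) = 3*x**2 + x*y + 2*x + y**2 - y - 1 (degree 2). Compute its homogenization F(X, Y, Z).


F(X, Y, Z) = 3*X**2 + X*Y + 2*X*Z + Y**2 - Y*Z - Z**2

deg(f) = 2.
Substitute x = X/Z, y = Y/Z into f, then multiply by Z^2.
  monomial 3·x^2·y^0 ↦ 3·X^2·Y^0·Z^0.
  monomial 1·x^1·y^1 ↦ 1·X^1·Y^1·Z^0.
  monomial 2·x^1·y^0 ↦ 2·X^1·Y^0·Z^1.
  monomial 1·x^0·y^2 ↦ 1·X^0·Y^2·Z^0.
  monomial -1·x^0·y^1 ↦ -1·X^0·Y^1·Z^1.
  monomial -1·x^0·y^0 ↦ -1·X^0·Y^0·Z^2.
Collecting: F(X, Y, Z) = 3*X**2 + X*Y + 2*X*Z + Y**2 - Y*Z - Z**2.


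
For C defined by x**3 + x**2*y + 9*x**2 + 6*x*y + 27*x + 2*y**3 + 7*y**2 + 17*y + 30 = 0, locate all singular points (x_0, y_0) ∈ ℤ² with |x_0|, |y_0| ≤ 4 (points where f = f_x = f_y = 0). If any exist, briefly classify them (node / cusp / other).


Singular points: {(-3, -1)}; classification: node.

Compute partial derivatives:
  f_x = 3*x**2 + 2*x*y + 18*x + 6*y + 27.
  f_y = x**2 + 6*x + 6*y**2 + 14*y + 17.
Scan x_0 ∈ {−4, ..., 4}. For each x_0, f_y(x_0, y) is a polynomial in y; find its integer roots y ∈ {−4, ..., 4}, then test f_x and f at those candidates.
  x = -4: f_y(-4, y) = 6*y**2 + 14*y + 9; no integer root y with |y| ≤ 4.
  x = -3: f_y(-3, y) = 6*y**2 + 14*y + 8; vanishes at y ∈ {-1}. (-3, -1): f_x = 0, f = 0 — SINGULAR.
  x = -2: f_y(-2, y) = 6*y**2 + 14*y + 9; no integer root y with |y| ≤ 4.
  x = -1: f_y(-1, y) = 6*y**2 + 14*y + 12; no integer root y with |y| ≤ 4.
  x = 0: f_y(0, y) = 6*y**2 + 14*y + 17; no integer root y with |y| ≤ 4.
  x = 1: f_y(1, y) = 6*y**2 + 14*y + 24; no integer root y with |y| ≤ 4.
  x = 2: f_y(2, y) = 6*y**2 + 14*y + 33; no integer root y with |y| ≤ 4.
  x = 3: f_y(3, y) = 6*y**2 + 14*y + 44; no integer root y with |y| ≤ 4.
  x = 4: f_y(4, y) = 6*y**2 + 14*y + 57; no integer root y with |y| ≤ 4.
Only singular point on the grid: (-3, -1).
Classify: substitute x = -3 + u, y = -1 + v and expand: f = u**3 + u**2*v - u**2 + 2*v**3 + v**2.
No constant or linear terms (consistent with a singular point). Quadratic part: -u**2 + v**2. Cubic part: u**3 + u**2*v + 2*v**3.
The quadratic part v**2 - u**2 = (v − u)(v + u) splits into two distinct linear factors, so there are two distinct tangent lines y − -1 = ±(x − -3) — this is a node (ordinary double point).
Classification: node.


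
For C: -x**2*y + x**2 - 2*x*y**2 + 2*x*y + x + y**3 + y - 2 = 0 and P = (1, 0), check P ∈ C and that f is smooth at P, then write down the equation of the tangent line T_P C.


Tangent line at P: 3*x + 2*y - 3 = 0.

Step 1: f(1, 0) = 0, so P lies on C.
Step 2: partial derivatives
  f_x(x, y) = -2*x*y + 2*x - 2*y**2 + 2*y + 1, f_y(x, y) = -x**2 - 4*x*y + 2*x + 3*y**2 + 1.
  f_x(P) = 3, f_y(P) = 2 (gradient nonzero, so P is smooth).
Step 3: tangent line at P: 3·(x − 1) + 2·(y − 0) = 0.
Expanding: 3*x + 2*y - 3 = 0.


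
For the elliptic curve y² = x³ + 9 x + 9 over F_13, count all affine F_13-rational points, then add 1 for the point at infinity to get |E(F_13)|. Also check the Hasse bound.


Affine points = {(0, 3), (0, 10), (2, 3), (2, 10), (5, 6), (5, 7), (7, 5), (7, 8), (9, 0), (11, 3), (11, 10), (12, 5), (12, 8)}; affine count = 13; |E(F_13)| = 14.

Discriminant check: Δ ∝ 4a³ + 27b² = 4·9³ + 27·9² = 4·729 + 27·81 ≡ 7 (mod 13). Nonzero ⇒ E is nonsingular.
For each x ∈ F_13, compute rhs = x³ + 9·x + 9 mod 13, then count y ∈ F_13 with y² ≡ rhs.
  x = 0: rhs = 9, matching y values: 3, 10 (2 points).
  x = 1: rhs = 6, matching y values: none (0 points).
  x = 2: rhs = 9, matching y values: 3, 10 (2 points).
  x = 3: rhs = 11, matching y values: none (0 points).
  x = 4: rhs = 5, matching y values: none (0 points).
  x = 5: rhs = 10, matching y values: 6, 7 (2 points).
  x = 6: rhs = 6, matching y values: none (0 points).
  x = 7: rhs = 12, matching y values: 5, 8 (2 points).
  x = 8: rhs = 8, matching y values: none (0 points).
  x = 9: rhs = 0, matching y values: 0 (1 points).
  x = 10: rhs = 7, matching y values: none (0 points).
  x = 11: rhs = 9, matching y values: 3, 10 (2 points).
  x = 12: rhs = 12, matching y values: 5, 8 (2 points).
Total affine count: 13.
Full point count |E(F_13)| = 13 + 1 = 14.
Hasse bound: |14 − (13+1)| = |0| = 0 ≤ 2√13 ≈ 7.2111 ✓.
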